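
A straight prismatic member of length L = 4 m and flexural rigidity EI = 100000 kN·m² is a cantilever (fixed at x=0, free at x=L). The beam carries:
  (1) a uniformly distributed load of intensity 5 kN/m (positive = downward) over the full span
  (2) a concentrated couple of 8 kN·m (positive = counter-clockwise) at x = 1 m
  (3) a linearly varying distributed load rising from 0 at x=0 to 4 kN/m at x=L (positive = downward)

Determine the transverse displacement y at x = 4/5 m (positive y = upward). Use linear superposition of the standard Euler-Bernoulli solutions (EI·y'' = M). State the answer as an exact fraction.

y(4/5) = -21629/146484375 m

Load 1 — uniform load w=5 kN/m over full span:
  y_1 = -wx²(x²-4Lx+6L²)/(24EI) = -5·(4/5)²·((4/5)²-4·4·(4/5)+6·4²)/(24·100000) = -131/1171875 m
Load 2 — applied couple M₀=8 kN·m at a=1 m (b=L-a=3):
  y_2 = M₀x²/(2EI)  [x≤a] = 8·(4/5)²/(2·100000) = 2/78125 m
Load 3 — triangular load w₀=4 kN/m (0→w₀ over full span):
  y_3 = (w₀Lx³/12-w₀L²x²/6-w₀x⁵/(120L))/EI = (4·4·(4/5)³/12-4·4²·(4/5)²/6-4·(4/5)⁵/(120·4))/100000 = -9004/146484375 m
Superposition: y = Σ y_i = -21629/146484375 m ≈ -0.000148 m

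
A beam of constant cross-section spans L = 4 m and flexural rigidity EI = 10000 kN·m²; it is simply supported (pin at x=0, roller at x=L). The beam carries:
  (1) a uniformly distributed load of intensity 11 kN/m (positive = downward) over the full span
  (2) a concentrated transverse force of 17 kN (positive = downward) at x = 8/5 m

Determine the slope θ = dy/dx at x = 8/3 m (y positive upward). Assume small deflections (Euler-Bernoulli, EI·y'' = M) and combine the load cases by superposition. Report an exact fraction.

Load 1 — uniform load w=11 kN/m over full span:
  θ_1 = -w(L³-6Lx²+4x³)/(24EI) = -11·(4³-6·4·(8/3)²+4·(8/3)³)/(24·10000) = 143/101250 rad
Load 2 — point force P=17 kN at a=8/5 m (b=L-a=12/5):
  θ_2 = -Pa(2L²-6Lx+3x²+a²)/(6LEI)  [x>a] = -17·(8/5)·(2·4²-6·4·(8/3)+3·(8/3)²+(8/5)²)/(6·4·10000) = 646/703125 rad
Superposition: θ = Σ θ_i = 29503/12656250 rad ≈ 0.002331 rad

θ(8/3) = 29503/12656250 rad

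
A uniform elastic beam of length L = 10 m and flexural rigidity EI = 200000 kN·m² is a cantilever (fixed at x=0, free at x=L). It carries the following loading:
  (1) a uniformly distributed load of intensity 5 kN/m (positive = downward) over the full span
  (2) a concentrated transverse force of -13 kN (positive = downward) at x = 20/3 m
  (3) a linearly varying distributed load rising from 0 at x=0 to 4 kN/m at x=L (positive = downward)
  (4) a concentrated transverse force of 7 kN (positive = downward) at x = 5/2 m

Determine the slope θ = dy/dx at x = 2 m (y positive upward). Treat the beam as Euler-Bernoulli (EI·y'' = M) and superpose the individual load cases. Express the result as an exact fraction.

Load 1 — uniform load w=5 kN/m over full span:
  θ_1 = -wx(x²-3Lx+3L²)/(6EI) = -5·2·(2²-3·10·2+3·10²)/(6·200000) = -61/30000 rad
Load 2 — point force P=-13 kN at a=20/3 m (b=L-a=10/3):
  θ_2 = -Px(2a-x)/(2EI)  [x≤a] = -(-13)·2·(2·(20/3)-2)/(2·200000) = 221/300000 rad
Load 3 — triangular load w₀=4 kN/m (0→w₀ over full span):
  θ_3 = (w₀Lx²/4-w₀L²x/3-w₀x⁴/(24L))/EI = (4·10·2²/4-4·10²·2/3-4·2⁴/(24·10))/200000 = -851/750000 rad
Load 4 — point force P=7 kN at a=5/2 m (b=L-a=15/2):
  θ_4 = -Px(2a-x)/(2EI)  [x≤a] = -7·2·(2·(5/2)-2)/(2·200000) = -21/200000 rad
Superposition: θ = Σ θ_i = -7609/3000000 rad ≈ -0.002536 rad

θ(2) = -7609/3000000 rad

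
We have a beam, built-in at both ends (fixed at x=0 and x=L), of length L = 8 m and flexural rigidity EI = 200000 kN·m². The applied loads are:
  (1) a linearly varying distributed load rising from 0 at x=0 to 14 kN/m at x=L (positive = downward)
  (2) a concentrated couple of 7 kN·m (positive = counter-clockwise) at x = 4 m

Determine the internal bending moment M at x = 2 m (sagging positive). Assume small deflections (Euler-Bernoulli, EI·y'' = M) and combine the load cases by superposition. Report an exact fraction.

Load 1 — triangular load w₀=14 kN/m (0→w₀ over full span):
  M_1 = 3w₀Lx/20 - w₀L²/30 - w₀x³/(6L) = 3·14·8·2/20 - 14·8²/30 - 14·2³/(6·8) = 7/5 kN·m
Load 2 — applied couple M₀=7 kN·m at a=4 m (b=L-a=4):
  M_2 = R_Ax - M_A  [x≤a] with R_A=21/16, M_A=7/4 = (21/16)·2 - (7/4) = 7/8 kN·m
Superposition: M = Σ M_i = 91/40 kN·m ≈ 2.275000 kN·m

M(2) = 91/40 kN·m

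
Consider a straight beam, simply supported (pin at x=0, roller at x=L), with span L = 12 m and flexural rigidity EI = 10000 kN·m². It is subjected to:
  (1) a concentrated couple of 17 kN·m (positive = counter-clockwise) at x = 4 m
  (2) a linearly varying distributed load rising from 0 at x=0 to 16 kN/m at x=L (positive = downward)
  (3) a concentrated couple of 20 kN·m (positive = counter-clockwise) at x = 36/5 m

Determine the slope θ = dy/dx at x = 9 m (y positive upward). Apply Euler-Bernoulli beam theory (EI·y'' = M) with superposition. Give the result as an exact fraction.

θ(9) = 46597/1200000 rad

Load 1 — applied couple M₀=17 kN·m at a=4 m (b=L-a=8):
  θ_1 = (M₀x²/(2L)-M₀(x-a)+C₁)/EI  [x>a] with C₁=M₀(3b²-L²)/(6L)=34/3 = (17·9²/(2·12)-17·(9-4)+(34/3))/10000 = -391/240000 rad
Load 2 — triangular load w₀=16 kN/m (0→w₀ over full span):
  θ_2 = -w₀(7L⁴-30L²x²+15x⁴)/(360LEI) = -16·(7·12⁴-30·12²·9²+15·9⁴)/(360·12·10000) = 3939/100000 rad
Load 3 — applied couple M₀=20 kN·m at a=36/5 m (b=L-a=24/5):
  θ_3 = (M₀x²/(2L)-M₀(x-a)+C₁)/EI  [x>a] with C₁=M₀(3b²-L²)/(6L)=-104/5 = (20·9²/(2·12)-20·(9-(36/5))+(-104/5))/10000 = 107/100000 rad
Superposition: θ = Σ θ_i = 46597/1200000 rad ≈ 0.038831 rad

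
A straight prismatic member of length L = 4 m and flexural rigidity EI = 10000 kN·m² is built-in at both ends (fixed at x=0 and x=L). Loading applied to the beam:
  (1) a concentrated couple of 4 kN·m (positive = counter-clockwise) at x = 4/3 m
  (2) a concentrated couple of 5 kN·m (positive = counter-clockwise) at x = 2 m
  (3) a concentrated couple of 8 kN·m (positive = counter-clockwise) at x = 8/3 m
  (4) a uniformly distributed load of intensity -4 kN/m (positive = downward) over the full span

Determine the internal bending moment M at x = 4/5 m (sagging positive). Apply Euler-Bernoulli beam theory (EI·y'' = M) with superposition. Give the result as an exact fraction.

Load 1 — applied couple M₀=4 kN·m at a=4/3 m (b=L-a=8/3):
  M_1 = R_Ax - M_A  [x≤a] with R_A=4/3, M_A=0 = (4/3)·(4/5) - 0 = 16/15 kN·m
Load 2 — applied couple M₀=5 kN·m at a=2 m (b=L-a=2):
  M_2 = R_Ax - M_A  [x≤a] with R_A=15/8, M_A=5/4 = (15/8)·(4/5) - (5/4) = 1/4 kN·m
Load 3 — applied couple M₀=8 kN·m at a=8/3 m (b=L-a=4/3):
  M_3 = R_Ax - M_A  [x≤a] with R_A=8/3, M_A=8/3 = (8/3)·(4/5) - (8/3) = -8/15 kN·m
Load 4 — uniform load w=-4 kN/m over full span:
  M_4 = wLx/2 - wL²/12 - wx²/2 = (-4)·4·(4/5)/2 - (-4)·4²/12 - (-4)·(4/5)²/2 = 16/75 kN·m
Superposition: M = Σ M_i = 299/300 kN·m ≈ 0.996667 kN·m

M(4/5) = 299/300 kN·m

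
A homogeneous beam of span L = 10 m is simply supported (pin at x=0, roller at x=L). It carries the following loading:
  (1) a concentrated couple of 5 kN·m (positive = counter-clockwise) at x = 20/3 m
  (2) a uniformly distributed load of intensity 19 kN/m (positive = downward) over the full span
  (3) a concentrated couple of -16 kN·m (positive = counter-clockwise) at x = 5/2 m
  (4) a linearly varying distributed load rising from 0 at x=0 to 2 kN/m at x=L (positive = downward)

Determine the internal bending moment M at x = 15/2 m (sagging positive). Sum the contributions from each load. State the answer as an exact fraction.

Load 1 — applied couple M₀=5 kN·m at a=20/3 m (b=L-a=10/3):
  M_1 = M₀x/L - M₀  [x>a] = 5·(15/2)/10 - 5 = -5/4 kN·m
Load 2 — uniform load w=19 kN/m over full span:
  M_2 = wx(L-x)/2 = 19·(15/2)·(10-(15/2))/2 = 1425/8 kN·m
Load 3 — applied couple M₀=-16 kN·m at a=5/2 m (b=L-a=15/2):
  M_3 = M₀x/L - M₀  [x>a] = (-16)·(15/2)/10 - (-16) = 4 kN·m
Load 4 — triangular load w₀=2 kN/m (0→w₀ over full span):
  M_4 = w₀Lx/6 - w₀x³/(6L) = 2·10·(15/2)/6 - 2·(15/2)³/(6·10) = 175/16 kN·m
Superposition: M = Σ M_i = 3069/16 kN·m ≈ 191.812500 kN·m

M(15/2) = 3069/16 kN·m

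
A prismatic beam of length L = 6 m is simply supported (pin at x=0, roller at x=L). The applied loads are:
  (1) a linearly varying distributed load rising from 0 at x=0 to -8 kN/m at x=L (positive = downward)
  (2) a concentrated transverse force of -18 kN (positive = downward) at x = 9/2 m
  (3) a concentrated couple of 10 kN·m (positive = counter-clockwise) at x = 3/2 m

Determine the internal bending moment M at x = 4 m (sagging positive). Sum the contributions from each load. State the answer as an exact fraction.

M(4) = -352/9 kN·m

Load 1 — triangular load w₀=-8 kN/m (0→w₀ over full span):
  M_1 = w₀Lx/6 - w₀x³/(6L) = (-8)·6·4/6 - (-8)·4³/(6·6) = -160/9 kN·m
Load 2 — point force P=-18 kN at a=9/2 m (b=L-a=3/2):
  M_2 = Pbx/L  [x≤a] = (-18)·(3/2)·4/6 = -18 kN·m
Load 3 — applied couple M₀=10 kN·m at a=3/2 m (b=L-a=9/2):
  M_3 = M₀x/L - M₀  [x>a] = 10·4/6 - 10 = -10/3 kN·m
Superposition: M = Σ M_i = -352/9 kN·m ≈ -39.111111 kN·m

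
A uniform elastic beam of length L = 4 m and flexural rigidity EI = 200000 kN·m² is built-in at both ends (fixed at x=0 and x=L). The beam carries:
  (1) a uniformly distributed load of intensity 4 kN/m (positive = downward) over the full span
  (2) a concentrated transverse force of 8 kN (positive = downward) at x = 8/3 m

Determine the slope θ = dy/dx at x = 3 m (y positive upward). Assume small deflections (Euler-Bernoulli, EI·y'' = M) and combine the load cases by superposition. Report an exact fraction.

θ(3) = 17/900000 rad

Load 1 — uniform load w=4 kN/m over full span:
  θ_1 = -wx(L-x)(L-2x)/(12EI) = -4·3·(4-3)·(4-2·3)/(12·200000) = 1/100000 rad
Load 2 — point force P=8 kN at a=8/3 m (b=L-a=4/3):
  θ_2 = Pa²(L-x)(2bL-(3b+a)(L-x))/(2L³EI)  [x>a] = 8·(8/3)²·(4-3)·(2·(4/3)·4-(3·(4/3)+(8/3))·(4-3))/(2·4³·200000) = 1/112500 rad
Superposition: θ = Σ θ_i = 17/900000 rad ≈ 0.000019 rad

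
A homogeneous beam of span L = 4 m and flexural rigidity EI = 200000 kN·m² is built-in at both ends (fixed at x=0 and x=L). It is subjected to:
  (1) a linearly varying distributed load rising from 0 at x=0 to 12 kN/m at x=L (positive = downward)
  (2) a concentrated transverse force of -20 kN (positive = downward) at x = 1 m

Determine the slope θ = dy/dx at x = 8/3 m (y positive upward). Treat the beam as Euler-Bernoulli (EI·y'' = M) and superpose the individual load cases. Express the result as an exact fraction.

Load 1 — triangular load w₀=12 kN/m (0→w₀ over full span):
  θ_1 = -w₀(2x(L-x)(L-2x)(x+2L)+x²(L-x)²)/(120LEI) = -12·(2·(8/3)·(4-(8/3))·(4-2·(8/3))·((8/3)+2·4)+(8/3)²·(4-(8/3))²)/(120·4·200000) = 14/1265625 rad
Load 2 — point force P=-20 kN at a=1 m (b=L-a=3):
  θ_2 = Pa²(L-x)(2bL-(3b+a)(L-x))/(2L³EI)  [x>a] = (-20)·1²·(4-(8/3))·(2·3·4-(3·3+1)·(4-(8/3)))/(2·4³·200000) = -1/90000 rad
Superposition: θ = Σ θ_i = -1/20250000 rad ≈ -0.000000 rad

θ(8/3) = -1/20250000 rad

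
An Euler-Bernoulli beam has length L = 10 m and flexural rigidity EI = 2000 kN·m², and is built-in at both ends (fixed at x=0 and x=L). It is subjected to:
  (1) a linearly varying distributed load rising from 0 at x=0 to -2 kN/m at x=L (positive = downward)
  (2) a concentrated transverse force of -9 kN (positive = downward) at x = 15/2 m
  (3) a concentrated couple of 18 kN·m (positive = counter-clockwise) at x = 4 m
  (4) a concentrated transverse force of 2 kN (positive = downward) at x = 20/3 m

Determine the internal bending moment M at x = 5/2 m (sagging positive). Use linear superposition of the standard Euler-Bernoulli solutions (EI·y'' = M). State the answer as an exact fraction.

M(5/2) = 195499/43200 kN·m

Load 1 — triangular load w₀=-2 kN/m (0→w₀ over full span):
  M_1 = 3w₀Lx/20 - w₀L²/30 - w₀x³/(6L) = 3·(-2)·10·(5/2)/20 - (-2)·10²/30 - (-2)·(5/2)³/(6·10) = -5/16 kN·m
Load 2 — point force P=-9 kN at a=15/2 m (b=L-a=5/2):
  M_2 = Pb²(3a+b)x/L³ - Pab²/L²  [x≤a] = (-9)·(5/2)²·(3·(15/2)+(5/2))·(5/2)/10³ - (-9)·(15/2)·(5/2)²/10² = 45/64 kN·m
Load 3 — applied couple M₀=18 kN·m at a=4 m (b=L-a=6):
  M_3 = R_Ax - M_A  [x≤a] with R_A=324/125, M_A=54/25 = (324/125)·(5/2) - (54/25) = 108/25 kN·m
Load 4 — point force P=2 kN at a=20/3 m (b=L-a=10/3):
  M_4 = Pb²(3a+b)x/L³ - Pab²/L²  [x≤a] = 2·(10/3)²·(3·(20/3)+(10/3))·(5/2)/10³ - 2·(20/3)·(10/3)²/10² = -5/27 kN·m
Superposition: M = Σ M_i = 195499/43200 kN·m ≈ 4.525440 kN·m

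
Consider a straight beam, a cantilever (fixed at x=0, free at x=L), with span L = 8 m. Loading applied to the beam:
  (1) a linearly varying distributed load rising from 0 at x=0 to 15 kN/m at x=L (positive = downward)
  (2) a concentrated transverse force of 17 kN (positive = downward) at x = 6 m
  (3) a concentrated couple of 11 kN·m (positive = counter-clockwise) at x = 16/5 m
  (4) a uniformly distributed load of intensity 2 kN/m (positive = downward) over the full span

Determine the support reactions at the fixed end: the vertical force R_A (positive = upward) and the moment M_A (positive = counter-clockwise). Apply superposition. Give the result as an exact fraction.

R_A = 93 kN, M_A = 475 kN·m

Load 1 — triangular load w₀=15 kN/m (0→w₀ over full span):
  R_A = w₀L/2 = 15·8/2 = 60 kN
  M_A = w₀L²/3 = 15·8²/3 = 320 kN·m
Load 2 — point force P=17 kN at a=6 m (b=L-a=2):
  R_A = P = 17 kN
  M_A = Pa = 17·6 = 102 kN·m
Load 3 — applied couple M₀=11 kN·m at a=16/5 m (b=L-a=24/5):
  R_A = 0 kN
  M_A = -M₀ = -11 kN·m
Load 4 — uniform load w=2 kN/m over full span:
  R_A = wL = 2·8 = 16 kN
  M_A = wL²/2 = 2·8²/2 = 64 kN·m
Superposition: R_A = 93 kN, M_A = 475 kN·m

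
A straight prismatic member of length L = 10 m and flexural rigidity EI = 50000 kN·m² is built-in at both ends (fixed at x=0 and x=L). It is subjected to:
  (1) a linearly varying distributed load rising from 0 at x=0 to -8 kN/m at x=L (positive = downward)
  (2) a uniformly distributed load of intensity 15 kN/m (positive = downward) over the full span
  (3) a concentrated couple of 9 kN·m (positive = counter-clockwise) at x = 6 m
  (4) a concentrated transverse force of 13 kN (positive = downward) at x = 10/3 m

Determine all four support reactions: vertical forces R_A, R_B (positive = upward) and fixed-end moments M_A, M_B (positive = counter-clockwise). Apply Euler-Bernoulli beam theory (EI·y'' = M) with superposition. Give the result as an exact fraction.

Load 1 — triangular load w₀=-8 kN/m (0→w₀ over full span):
  R_A = 3w₀L/20 = 3·(-8)·10/20 = -12 kN
  M_A = w₀L²/30 = (-8)·10²/30 = -80/3 kN·m
  R_B = 7w₀L/20 = 7·(-8)·10/20 = -28 kN
  M_B = -w₀L²/20 = -(-8)·10²/20 = 40 kN·m
Load 2 — uniform load w=15 kN/m over full span:
  R_A = wL/2 = 15·10/2 = 75 kN
  M_A = wL²/12 = 15·10²/12 = 125 kN·m
  R_B = wL/2 = 15·10/2 = 75 kN
  M_B = -wL²/12 = -15·10²/12 = -125 kN·m
Load 3 — applied couple M₀=9 kN·m at a=6 m (b=L-a=4):
  R_A = 6M₀ab/L³ = 6·9·6·4/10³ = 162/125 kN
  M_A = M₀b(2a-b)/L² = 9·4·(2·6-4)/10² = 72/25 kN·m
  R_B = -6M₀ab/L³ = -6·9·6·4/10³ = -162/125 kN
  M_B = M₀a(2b-a)/L² = 9·6·(2·4-6)/10² = 27/25 kN·m
Load 4 — point force P=13 kN at a=10/3 m (b=L-a=20/3):
  R_A = Pb²(3a+b)/L³ = 13·(20/3)²·(3·(10/3)+(20/3))/10³ = 260/27 kN
  M_A = Pab²/L² = 13·(10/3)·(20/3)²/10² = 520/27 kN·m
  R_B = Pa²(a+3b)/L³ = 13·(10/3)²·((10/3)+3·(20/3))/10³ = 91/27 kN
  M_B = -Pa²b/L² = -13·(10/3)²·(20/3)/10² = -260/27 kN·m
Superposition: R_A = 249499/3375 kN, M_A = 81319/675 kN·m, R_B = 165626/3375 kN, M_B = -63146/675 kN·m

R_A = 249499/3375 kN, M_A = 81319/675 kN·m, R_B = 165626/3375 kN, M_B = -63146/675 kN·m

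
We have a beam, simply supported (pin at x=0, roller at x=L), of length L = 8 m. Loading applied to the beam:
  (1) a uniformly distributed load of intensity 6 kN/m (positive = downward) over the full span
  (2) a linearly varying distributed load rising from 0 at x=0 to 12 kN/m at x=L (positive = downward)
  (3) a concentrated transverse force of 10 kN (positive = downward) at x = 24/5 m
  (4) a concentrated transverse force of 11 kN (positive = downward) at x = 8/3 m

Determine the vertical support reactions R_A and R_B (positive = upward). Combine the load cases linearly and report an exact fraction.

R_A = 154/3 kN, R_B = 197/3 kN

Load 1 — uniform load w=6 kN/m over full span:
  R_A = wL/2 = 6·8/2 = 24 kN
  R_B = wL/2 = 6·8/2 = 24 kN
Load 2 — triangular load w₀=12 kN/m (0→w₀ over full span):
  R_A = w₀L/6 = 12·8/6 = 16 kN
  R_B = w₀L/3 = 12·8/3 = 32 kN
Load 3 — point force P=10 kN at a=24/5 m (b=L-a=16/5):
  R_A = Pb/L = 10·(16/5)/8 = 4 kN
  R_B = Pa/L = 10·(24/5)/8 = 6 kN
Load 4 — point force P=11 kN at a=8/3 m (b=L-a=16/3):
  R_A = Pb/L = 11·(16/3)/8 = 22/3 kN
  R_B = Pa/L = 11·(8/3)/8 = 11/3 kN
Superposition: R_A = 154/3 kN, R_B = 197/3 kN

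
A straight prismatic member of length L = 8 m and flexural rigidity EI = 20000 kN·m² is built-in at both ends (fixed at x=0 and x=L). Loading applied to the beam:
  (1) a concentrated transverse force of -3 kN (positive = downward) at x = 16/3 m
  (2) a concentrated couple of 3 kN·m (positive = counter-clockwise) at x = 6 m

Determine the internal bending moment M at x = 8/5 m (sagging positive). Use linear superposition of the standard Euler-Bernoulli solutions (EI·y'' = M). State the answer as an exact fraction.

M(8/5) = 13/48 kN·m

Load 1 — point force P=-3 kN at a=16/3 m (b=L-a=8/3):
  M_1 = Pb²(3a+b)x/L³ - Pab²/L²  [x≤a] = (-3)·(8/3)²·(3·(16/3)+(8/3))·(8/5)/8³ - (-3)·(16/3)·(8/3)²/8² = 8/15 kN·m
Load 2 — applied couple M₀=3 kN·m at a=6 m (b=L-a=2):
  M_2 = R_Ax - M_A  [x≤a] with R_A=27/64, M_A=15/16 = (27/64)·(8/5) - (15/16) = -21/80 kN·m
Superposition: M = Σ M_i = 13/48 kN·m ≈ 0.270833 kN·m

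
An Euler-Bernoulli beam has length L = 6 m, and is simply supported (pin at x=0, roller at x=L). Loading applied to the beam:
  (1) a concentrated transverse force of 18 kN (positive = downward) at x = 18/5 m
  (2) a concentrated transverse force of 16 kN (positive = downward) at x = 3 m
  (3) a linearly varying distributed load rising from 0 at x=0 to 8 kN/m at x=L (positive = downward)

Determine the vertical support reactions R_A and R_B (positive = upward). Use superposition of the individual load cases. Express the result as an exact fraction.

Load 1 — point force P=18 kN at a=18/5 m (b=L-a=12/5):
  R_A = Pb/L = 18·(12/5)/6 = 36/5 kN
  R_B = Pa/L = 18·(18/5)/6 = 54/5 kN
Load 2 — point force P=16 kN at a=3 m (b=L-a=3):
  R_A = Pb/L = 16·3/6 = 8 kN
  R_B = Pa/L = 16·3/6 = 8 kN
Load 3 — triangular load w₀=8 kN/m (0→w₀ over full span):
  R_A = w₀L/6 = 8·6/6 = 8 kN
  R_B = w₀L/3 = 8·6/3 = 16 kN
Superposition: R_A = 116/5 kN, R_B = 174/5 kN

R_A = 116/5 kN, R_B = 174/5 kN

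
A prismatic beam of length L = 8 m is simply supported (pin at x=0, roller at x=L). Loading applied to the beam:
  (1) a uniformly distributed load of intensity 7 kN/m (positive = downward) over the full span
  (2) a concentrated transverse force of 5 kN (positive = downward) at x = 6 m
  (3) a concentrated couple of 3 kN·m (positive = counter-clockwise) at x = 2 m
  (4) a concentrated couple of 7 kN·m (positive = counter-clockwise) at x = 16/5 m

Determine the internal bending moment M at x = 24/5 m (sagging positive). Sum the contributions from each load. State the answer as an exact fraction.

M(24/5) = 1394/25 kN·m

Load 1 — uniform load w=7 kN/m over full span:
  M_1 = wx(L-x)/2 = 7·(24/5)·(8-(24/5))/2 = 1344/25 kN·m
Load 2 — point force P=5 kN at a=6 m (b=L-a=2):
  M_2 = Pbx/L  [x≤a] = 5·2·(24/5)/8 = 6 kN·m
Load 3 — applied couple M₀=3 kN·m at a=2 m (b=L-a=6):
  M_3 = M₀x/L - M₀  [x>a] = 3·(24/5)/8 - 3 = -6/5 kN·m
Load 4 — applied couple M₀=7 kN·m at a=16/5 m (b=L-a=24/5):
  M_4 = M₀x/L - M₀  [x>a] = 7·(24/5)/8 - 7 = -14/5 kN·m
Superposition: M = Σ M_i = 1394/25 kN·m ≈ 55.760000 kN·m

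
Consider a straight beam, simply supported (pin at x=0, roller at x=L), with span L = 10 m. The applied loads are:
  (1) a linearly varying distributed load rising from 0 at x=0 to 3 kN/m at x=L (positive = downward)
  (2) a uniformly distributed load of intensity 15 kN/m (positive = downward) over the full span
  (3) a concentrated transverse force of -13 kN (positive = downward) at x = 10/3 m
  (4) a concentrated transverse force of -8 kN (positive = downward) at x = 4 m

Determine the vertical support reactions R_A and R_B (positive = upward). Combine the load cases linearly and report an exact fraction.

Load 1 — triangular load w₀=3 kN/m (0→w₀ over full span):
  R_A = w₀L/6 = 3·10/6 = 5 kN
  R_B = w₀L/3 = 3·10/3 = 10 kN
Load 2 — uniform load w=15 kN/m over full span:
  R_A = wL/2 = 15·10/2 = 75 kN
  R_B = wL/2 = 15·10/2 = 75 kN
Load 3 — point force P=-13 kN at a=10/3 m (b=L-a=20/3):
  R_A = Pb/L = (-13)·(20/3)/10 = -26/3 kN
  R_B = Pa/L = (-13)·(10/3)/10 = -13/3 kN
Load 4 — point force P=-8 kN at a=4 m (b=L-a=6):
  R_A = Pb/L = (-8)·6/10 = -24/5 kN
  R_B = Pa/L = (-8)·4/10 = -16/5 kN
Superposition: R_A = 998/15 kN, R_B = 1162/15 kN

R_A = 998/15 kN, R_B = 1162/15 kN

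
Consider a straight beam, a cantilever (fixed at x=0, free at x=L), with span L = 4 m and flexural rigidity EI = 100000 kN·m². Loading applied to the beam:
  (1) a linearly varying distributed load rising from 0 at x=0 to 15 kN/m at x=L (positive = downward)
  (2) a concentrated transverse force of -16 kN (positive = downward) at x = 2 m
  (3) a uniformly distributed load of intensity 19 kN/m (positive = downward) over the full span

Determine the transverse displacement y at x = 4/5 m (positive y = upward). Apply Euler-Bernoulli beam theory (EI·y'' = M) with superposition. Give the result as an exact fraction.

Load 1 — triangular load w₀=15 kN/m (0→w₀ over full span):
  y_1 = (w₀Lx³/12-w₀L²x²/6-w₀x⁵/(120L))/EI = (15·4·(4/5)³/12-15·4²·(4/5)²/6-15·(4/5)⁵/(120·4))/100000 = -2251/9765625 m
Load 2 — point force P=-16 kN at a=2 m (b=L-a=2):
  y_2 = -Px²(3a-x)/(6EI)  [x≤a] = -(-16)·(4/5)²·(3·2-(4/5))/(6·100000) = 104/1171875 m
Load 3 — uniform load w=19 kN/m over full span:
  y_3 = -wx²(x²-4Lx+6L²)/(24EI) = -19·(4/5)²·((4/5)²-4·4·(4/5)+6·4²)/(24·100000) = -2489/5859375 m
Superposition: y = Σ y_i = -16598/29296875 m ≈ -0.000567 m

y(4/5) = -16598/29296875 m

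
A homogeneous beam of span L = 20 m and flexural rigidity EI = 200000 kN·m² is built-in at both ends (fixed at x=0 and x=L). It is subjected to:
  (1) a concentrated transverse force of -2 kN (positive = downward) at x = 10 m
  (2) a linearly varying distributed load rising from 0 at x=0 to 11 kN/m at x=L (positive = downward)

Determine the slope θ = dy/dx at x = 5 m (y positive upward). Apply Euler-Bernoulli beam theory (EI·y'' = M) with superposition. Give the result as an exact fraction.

Load 1 — point force P=-2 kN at a=10 m (b=L-a=10):
  θ_1 = -Pb²x(2aL-(3a+b)x)/(2L³EI)  [x≤a] = -(-2)·10²·5·(2·10·20-(3·10+10)·5)/(2·20³·200000) = 1/16000 rad
Load 2 — triangular load w₀=11 kN/m (0→w₀ over full span):
  θ_2 = -w₀(2x(L-x)(L-2x)(x+2L)+x²(L-x)²)/(120LEI) = -11·(2·5·(20-5)·(20-2·5)·(5+2·20)+5²·(20-5)²)/(120·20·200000) = -429/256000 rad
Superposition: θ = Σ θ_i = -413/256000 rad ≈ -0.001613 rad

θ(5) = -413/256000 rad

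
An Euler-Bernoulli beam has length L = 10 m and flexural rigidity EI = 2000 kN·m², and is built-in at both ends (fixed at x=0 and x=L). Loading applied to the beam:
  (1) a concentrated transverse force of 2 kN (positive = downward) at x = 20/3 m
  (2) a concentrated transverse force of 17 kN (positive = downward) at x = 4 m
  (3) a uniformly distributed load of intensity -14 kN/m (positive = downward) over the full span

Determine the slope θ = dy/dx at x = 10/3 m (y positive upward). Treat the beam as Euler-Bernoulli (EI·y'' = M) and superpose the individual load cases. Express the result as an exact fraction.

θ(10/3) = 38857/1215000 rad

Load 1 — point force P=2 kN at a=20/3 m (b=L-a=10/3):
  θ_1 = -Pb²x(2aL-(3a+b)x)/(2L³EI)  [x≤a] = -2·(10/3)²·(10/3)·(2·(20/3)·10-(3·(20/3)+(10/3))·(10/3))/(2·10³·2000) = -1/972 rad
Load 2 — point force P=17 kN at a=4 m (b=L-a=6):
  θ_2 = -Pb²x(2aL-(3a+b)x)/(2L³EI)  [x≤a] = -17·6²·(10/3)·(2·4·10-(3·4+6)·(10/3))/(2·10³·2000) = -51/5000 rad
Load 3 — uniform load w=-14 kN/m over full span:
  θ_3 = -wx(L-x)(L-2x)/(12EI) = -(-14)·(10/3)·(10-(10/3))·(10-2·(10/3))/(12·2000) = 7/162 rad
Superposition: θ = Σ θ_i = 38857/1215000 rad ≈ 0.031981 rad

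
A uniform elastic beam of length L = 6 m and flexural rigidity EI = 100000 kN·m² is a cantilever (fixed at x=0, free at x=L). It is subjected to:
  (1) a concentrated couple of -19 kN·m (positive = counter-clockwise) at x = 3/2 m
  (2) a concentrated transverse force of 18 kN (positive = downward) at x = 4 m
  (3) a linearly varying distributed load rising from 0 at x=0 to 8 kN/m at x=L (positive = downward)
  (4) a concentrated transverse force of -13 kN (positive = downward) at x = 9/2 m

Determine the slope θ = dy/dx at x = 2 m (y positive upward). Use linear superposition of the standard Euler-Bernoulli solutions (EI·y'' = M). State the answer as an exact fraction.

Load 1 — applied couple M₀=-19 kN·m at a=3/2 m (b=L-a=9/2):
  θ_1 = M₀a/EI  [x>a] = (-19)·(3/2)/100000 = -57/200000 rad
Load 2 — point force P=18 kN at a=4 m (b=L-a=2):
  θ_2 = -Px(2a-x)/(2EI)  [x≤a] = -18·2·(2·4-2)/(2·100000) = -27/25000 rad
Load 3 — triangular load w₀=8 kN/m (0→w₀ over full span):
  θ_3 = (w₀Lx²/4-w₀L²x/3-w₀x⁴/(24L))/EI = (8·6·2²/4-8·6²·2/3-8·2⁴/(24·6))/100000 = -163/112500 rad
Load 4 — point force P=-13 kN at a=9/2 m (b=L-a=3/2):
  θ_4 = -Px(2a-x)/(2EI)  [x≤a] = -(-13)·2·(2·(9/2)-2)/(2·100000) = 91/100000 rad
Superposition: θ = Σ θ_i = -3427/1800000 rad ≈ -0.001904 rad

θ(2) = -3427/1800000 rad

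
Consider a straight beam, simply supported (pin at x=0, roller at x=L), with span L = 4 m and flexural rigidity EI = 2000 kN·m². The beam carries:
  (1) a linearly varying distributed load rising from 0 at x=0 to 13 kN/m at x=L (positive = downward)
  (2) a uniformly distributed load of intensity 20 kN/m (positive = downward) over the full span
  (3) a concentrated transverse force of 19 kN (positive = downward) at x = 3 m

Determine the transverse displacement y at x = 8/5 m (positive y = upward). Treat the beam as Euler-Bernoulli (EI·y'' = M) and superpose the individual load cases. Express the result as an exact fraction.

y(8/5) = -4663937/93750000 m

Load 1 — triangular load w₀=13 kN/m (0→w₀ over full span):
  y_1 = -w₀x(7L⁴-10L²x²+3x⁴)/(360LEI) = -13·(8/5)·(7·4⁴-10·4²·(8/5)²+3·(8/5)⁴)/(360·4·2000) = -59332/5859375 m
Load 2 — uniform load w=20 kN/m over full span:
  y_2 = -wx(L³-2Lx²+x³)/(24EI) = -20·(8/5)·(4³-2·4·(8/5)²+(8/5)³)/(24·2000) = -496/15625 m
Load 3 — point force P=19 kN at a=3 m (b=L-a=1):
  y_3 = -Pbx(L²-b²-x²)/(6LEI)  [x≤a] = -19·1·(8/5)·(4²-1²-(8/5)²)/(6·4·2000) = -5909/750000 m
Superposition: y = Σ y_i = -4663937/93750000 m ≈ -0.049749 m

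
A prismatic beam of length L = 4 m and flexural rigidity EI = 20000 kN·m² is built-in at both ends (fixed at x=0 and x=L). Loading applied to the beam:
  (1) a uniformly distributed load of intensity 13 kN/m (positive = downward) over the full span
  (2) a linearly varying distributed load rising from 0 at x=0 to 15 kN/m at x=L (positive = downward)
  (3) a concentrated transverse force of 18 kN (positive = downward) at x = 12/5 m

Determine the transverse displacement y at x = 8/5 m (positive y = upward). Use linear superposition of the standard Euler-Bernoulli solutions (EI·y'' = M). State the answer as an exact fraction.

Load 1 — uniform load w=13 kN/m over full span:
  y_1 = -wx²(L-x)²/(24EI) = -13·(8/5)²·(4-(8/5))²/(24·20000) = -156/390625 m
Load 2 — triangular load w₀=15 kN/m (0→w₀ over full span):
  y_2 = -w₀x²(L-x)²(x+2L)/(120LEI) = -15·(8/5)²·(4-(8/5))²·((8/5)+2·4)/(120·4·20000) = -432/1953125 m
Load 3 — point force P=18 kN at a=12/5 m (b=L-a=8/5):
  y_3 = -Pb²x²(3aL-(3a+b)x)/(6L³EI)  [x≤a] = -18·(8/5)²·(8/5)²·(3·(12/5)·4-(3·(12/5)+(8/5))·(8/5))/(6·4³·20000) = -2208/9765625 m
Superposition: y = Σ y_i = -8268/9765625 m ≈ -0.000847 m

y(8/5) = -8268/9765625 m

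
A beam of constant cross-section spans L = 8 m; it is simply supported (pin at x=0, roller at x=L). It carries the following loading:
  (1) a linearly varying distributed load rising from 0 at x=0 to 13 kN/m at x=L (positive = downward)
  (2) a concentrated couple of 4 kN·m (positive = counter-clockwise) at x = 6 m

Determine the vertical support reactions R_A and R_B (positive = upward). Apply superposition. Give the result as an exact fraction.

Load 1 — triangular load w₀=13 kN/m (0→w₀ over full span):
  R_A = w₀L/6 = 13·8/6 = 52/3 kN
  R_B = w₀L/3 = 13·8/3 = 104/3 kN
Load 2 — applied couple M₀=4 kN·m at a=6 m (b=L-a=2):
  R_A = M₀/L = 4/8 = 1/2 kN
  R_B = -M₀/L = -4/8 = -1/2 kN
Superposition: R_A = 107/6 kN, R_B = 205/6 kN

R_A = 107/6 kN, R_B = 205/6 kN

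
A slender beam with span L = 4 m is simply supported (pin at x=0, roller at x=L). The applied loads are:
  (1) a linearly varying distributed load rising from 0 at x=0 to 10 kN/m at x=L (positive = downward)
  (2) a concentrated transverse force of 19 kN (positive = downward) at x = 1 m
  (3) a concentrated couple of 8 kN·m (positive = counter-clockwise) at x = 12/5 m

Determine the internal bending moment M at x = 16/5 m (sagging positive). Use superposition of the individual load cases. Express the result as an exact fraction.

Load 1 — triangular load w₀=10 kN/m (0→w₀ over full span):
  M_1 = w₀Lx/6 - w₀x³/(6L) = 10·4·(16/5)/6 - 10·(16/5)³/(6·4) = 192/25 kN·m
Load 2 — point force P=19 kN at a=1 m (b=L-a=3):
  M_2 = Pa(L-x)/L  [x>a] = 19·1·(4-(16/5))/4 = 19/5 kN·m
Load 3 — applied couple M₀=8 kN·m at a=12/5 m (b=L-a=8/5):
  M_3 = M₀x/L - M₀  [x>a] = 8·(16/5)/4 - 8 = -8/5 kN·m
Superposition: M = Σ M_i = 247/25 kN·m ≈ 9.880000 kN·m

M(16/5) = 247/25 kN·m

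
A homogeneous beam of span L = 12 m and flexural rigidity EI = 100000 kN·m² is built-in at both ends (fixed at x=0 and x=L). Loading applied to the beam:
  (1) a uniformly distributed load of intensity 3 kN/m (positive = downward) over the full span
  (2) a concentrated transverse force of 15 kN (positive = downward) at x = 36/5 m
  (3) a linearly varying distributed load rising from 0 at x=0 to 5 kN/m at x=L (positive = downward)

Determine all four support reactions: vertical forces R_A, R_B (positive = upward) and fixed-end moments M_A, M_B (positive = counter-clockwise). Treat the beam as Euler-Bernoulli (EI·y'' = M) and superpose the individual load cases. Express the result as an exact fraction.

R_A = 807/25 kN, M_A = 1932/25 kN·m, R_B = 1218/25 kN, M_B = -2448/25 kN·m

Load 1 — uniform load w=3 kN/m over full span:
  R_A = wL/2 = 3·12/2 = 18 kN
  M_A = wL²/12 = 3·12²/12 = 36 kN·m
  R_B = wL/2 = 3·12/2 = 18 kN
  M_B = -wL²/12 = -3·12²/12 = -36 kN·m
Load 2 — point force P=15 kN at a=36/5 m (b=L-a=24/5):
  R_A = Pb²(3a+b)/L³ = 15·(24/5)²·(3·(36/5)+(24/5))/12³ = 132/25 kN
  M_A = Pab²/L² = 15·(36/5)·(24/5)²/12² = 432/25 kN·m
  R_B = Pa²(a+3b)/L³ = 15·(36/5)²·((36/5)+3·(24/5))/12³ = 243/25 kN
  M_B = -Pa²b/L² = -15·(36/5)²·(24/5)/12² = -648/25 kN·m
Load 3 — triangular load w₀=5 kN/m (0→w₀ over full span):
  R_A = 3w₀L/20 = 3·5·12/20 = 9 kN
  M_A = w₀L²/30 = 5·12²/30 = 24 kN·m
  R_B = 7w₀L/20 = 7·5·12/20 = 21 kN
  M_B = -w₀L²/20 = -5·12²/20 = -36 kN·m
Superposition: R_A = 807/25 kN, M_A = 1932/25 kN·m, R_B = 1218/25 kN, M_B = -2448/25 kN·m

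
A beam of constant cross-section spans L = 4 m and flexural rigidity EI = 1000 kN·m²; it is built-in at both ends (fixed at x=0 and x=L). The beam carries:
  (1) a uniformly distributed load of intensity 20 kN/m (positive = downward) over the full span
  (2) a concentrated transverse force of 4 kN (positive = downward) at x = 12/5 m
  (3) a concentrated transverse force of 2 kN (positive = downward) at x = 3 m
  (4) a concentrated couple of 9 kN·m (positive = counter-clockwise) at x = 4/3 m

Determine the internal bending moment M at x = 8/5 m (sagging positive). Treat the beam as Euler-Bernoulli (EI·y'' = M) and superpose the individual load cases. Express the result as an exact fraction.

Load 1 — uniform load w=20 kN/m over full span:
  M_1 = wLx/2 - wL²/12 - wx²/2 = 20·4·(8/5)/2 - 20·4²/12 - 20·(8/5)²/2 = 176/15 kN·m
Load 2 — point force P=4 kN at a=12/5 m (b=L-a=8/5):
  M_2 = Pb²(3a+b)x/L³ - Pab²/L²  [x≤a] = 4·(8/5)²·(3·(12/5)+(8/5))·(8/5)/4³ - 4·(12/5)·(8/5)²/4² = 448/625 kN·m
Load 3 — point force P=2 kN at a=3 m (b=L-a=1):
  M_3 = Pb²(3a+b)x/L³ - Pab²/L²  [x≤a] = 2·1²·(3·3+1)·(8/5)/4³ - 2·3·1²/4² = 1/8 kN·m
Load 4 — applied couple M₀=9 kN·m at a=4/3 m (b=L-a=8/3):
  M_4 = R_Ax - M_A - M₀  [x>a] with R_A=3, M_A=0 = 3·(8/5) - 0 - 9 = -21/5 kN·m
Superposition: M = Σ M_i = 125627/15000 kN·m ≈ 8.375133 kN·m

M(8/5) = 125627/15000 kN·m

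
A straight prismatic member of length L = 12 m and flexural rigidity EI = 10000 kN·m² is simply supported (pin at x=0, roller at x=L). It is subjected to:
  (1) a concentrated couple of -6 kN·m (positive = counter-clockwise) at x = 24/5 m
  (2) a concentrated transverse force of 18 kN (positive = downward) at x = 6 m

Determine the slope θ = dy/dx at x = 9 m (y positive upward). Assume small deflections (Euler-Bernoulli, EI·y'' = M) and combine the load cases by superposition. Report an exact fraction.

θ(9) = 12549/1000000 rad

Load 1 — applied couple M₀=-6 kN·m at a=24/5 m (b=L-a=36/5):
  θ_1 = (M₀x²/(2L)-M₀(x-a)+C₁)/EI  [x>a] with C₁=M₀(3b²-L²)/(6L)=-24/25 = ((-6)·9²/(2·12)-(-6)·(9-(24/5))+(-24/25))/10000 = 399/1000000 rad
Load 2 — point force P=18 kN at a=6 m (b=L-a=6):
  θ_2 = -Pa(2L²-6Lx+3x²+a²)/(6LEI)  [x>a] = -18·6·(2·12²-6·12·9+3·9²+6²)/(6·12·10000) = 243/20000 rad
Superposition: θ = Σ θ_i = 12549/1000000 rad ≈ 0.012549 rad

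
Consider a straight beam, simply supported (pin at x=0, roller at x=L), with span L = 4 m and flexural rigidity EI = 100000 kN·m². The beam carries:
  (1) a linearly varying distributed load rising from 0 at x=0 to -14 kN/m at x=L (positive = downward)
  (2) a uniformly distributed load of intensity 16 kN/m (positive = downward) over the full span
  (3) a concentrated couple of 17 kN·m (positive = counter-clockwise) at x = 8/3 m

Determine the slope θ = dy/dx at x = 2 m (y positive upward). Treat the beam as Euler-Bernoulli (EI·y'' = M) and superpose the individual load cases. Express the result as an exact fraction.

θ(2) = 61/3000000 rad

Load 1 — triangular load w₀=-14 kN/m (0→w₀ over full span):
  θ_1 = -w₀(7L⁴-30L²x²+15x⁴)/(360LEI) = -(-14)·(7·4⁴-30·4²·2²+15·2⁴)/(360·4·100000) = 49/4500000 rad
Load 2 — uniform load w=16 kN/m over full span:
  θ_2 = -w(L³-6Lx²+4x³)/(24EI) = -16·(4³-6·4·2²+4·2³)/(24·100000) = 0 rad
Load 3 — applied couple M₀=17 kN·m at a=8/3 m (b=L-a=4/3):
  θ_3 = (M₀x²/(2L)+C₁)/EI  [x≤a] with C₁=M₀(3b²-L²)/(6L)=-68/9 = (17·2²/(2·4)+(-68/9))/100000 = 17/1800000 rad
Superposition: θ = Σ θ_i = 61/3000000 rad ≈ 0.000020 rad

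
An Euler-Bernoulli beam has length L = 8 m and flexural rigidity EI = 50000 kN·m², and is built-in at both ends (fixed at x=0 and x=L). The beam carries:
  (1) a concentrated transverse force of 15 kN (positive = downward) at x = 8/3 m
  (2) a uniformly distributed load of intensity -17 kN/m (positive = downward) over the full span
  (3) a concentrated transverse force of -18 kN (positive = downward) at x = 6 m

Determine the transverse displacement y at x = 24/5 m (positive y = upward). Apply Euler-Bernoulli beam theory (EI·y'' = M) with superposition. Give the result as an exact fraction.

y(24/5) = 355987/105468750 m

Load 1 — point force P=15 kN at a=8/3 m (b=L-a=16/3):
  y_1 = -Pa²(L-x)²(3bL-(3b+a)(L-x))/(6L³EI)  [x>a] = -15·(8/3)²·(8-(24/5))²·(3·(16/3)·8-(3·(16/3)+(8/3))·(8-(24/5)))/(6·8³·50000) = -1024/2109375 m
Load 2 — uniform load w=-17 kN/m over full span:
  y_2 = -wx²(L-x)²/(24EI) = -(-17)·(24/5)²·(8-(24/5))²/(24·50000) = 6528/1953125 m
Load 3 — point force P=-18 kN at a=6 m (b=L-a=2):
  y_3 = -Pb²x²(3aL-(3a+b)x)/(6L³EI)  [x≤a] = -(-18)·2²·(24/5)²·(3·6·8-(3·6+2)·(24/5))/(6·8³·50000) = 81/156250 m
Superposition: y = Σ y_i = 355987/105468750 m ≈ 0.003375 m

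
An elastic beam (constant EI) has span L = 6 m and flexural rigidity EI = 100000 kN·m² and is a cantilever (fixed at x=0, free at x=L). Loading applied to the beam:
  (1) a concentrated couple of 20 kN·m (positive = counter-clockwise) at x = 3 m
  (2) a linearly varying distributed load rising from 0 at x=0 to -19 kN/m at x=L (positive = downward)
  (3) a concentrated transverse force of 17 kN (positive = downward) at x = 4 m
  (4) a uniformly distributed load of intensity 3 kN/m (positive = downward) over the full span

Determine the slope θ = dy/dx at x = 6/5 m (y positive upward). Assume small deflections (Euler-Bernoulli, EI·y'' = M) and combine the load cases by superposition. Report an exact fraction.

θ(6/5) = 84231/62500000 rad

Load 1 — applied couple M₀=20 kN·m at a=3 m (b=L-a=3):
  θ_1 = M₀x/EI  [x≤a] = 20·(6/5)/100000 = 3/12500 rad
Load 2 — triangular load w₀=-19 kN/m (0→w₀ over full span):
  θ_2 = (w₀Lx²/4-w₀L²x/3-w₀x⁴/(24L))/EI = ((-19)·6·(6/5)²/4-(-19)·6²·(6/5)/3-(-19)·(6/5)⁴/(24·6))/100000 = 145521/62500000 rad
Load 3 — point force P=17 kN at a=4 m (b=L-a=2):
  θ_3 = -Px(2a-x)/(2EI)  [x≤a] = -17·(6/5)·(2·4-(6/5))/(2·100000) = -867/1250000 rad
Load 4 — uniform load w=3 kN/m over full span:
  θ_4 = -wx(x²-3Lx+3L²)/(6EI) = -3·(6/5)·((6/5)²-3·6·(6/5)+3·6²)/(6·100000) = -1647/3125000 rad
Superposition: θ = Σ θ_i = 84231/62500000 rad ≈ 0.001348 rad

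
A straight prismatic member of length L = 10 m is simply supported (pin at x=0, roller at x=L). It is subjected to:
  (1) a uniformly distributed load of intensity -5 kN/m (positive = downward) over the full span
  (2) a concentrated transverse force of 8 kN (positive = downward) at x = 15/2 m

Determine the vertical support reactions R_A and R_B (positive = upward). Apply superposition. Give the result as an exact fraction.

Load 1 — uniform load w=-5 kN/m over full span:
  R_A = wL/2 = (-5)·10/2 = -25 kN
  R_B = wL/2 = (-5)·10/2 = -25 kN
Load 2 — point force P=8 kN at a=15/2 m (b=L-a=5/2):
  R_A = Pb/L = 8·(5/2)/10 = 2 kN
  R_B = Pa/L = 8·(15/2)/10 = 6 kN
Superposition: R_A = -23 kN, R_B = -19 kN

R_A = -23 kN, R_B = -19 kN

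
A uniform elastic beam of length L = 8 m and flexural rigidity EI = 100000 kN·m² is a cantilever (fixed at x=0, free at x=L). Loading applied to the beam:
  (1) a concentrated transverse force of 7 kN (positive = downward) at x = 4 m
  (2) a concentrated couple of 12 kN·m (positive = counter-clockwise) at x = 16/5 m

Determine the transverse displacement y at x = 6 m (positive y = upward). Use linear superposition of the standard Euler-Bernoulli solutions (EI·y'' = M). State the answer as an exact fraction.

Load 1 — point force P=7 kN at a=4 m (b=L-a=4):
  y_1 = -Pa²(3x-a)/(6EI)  [x>a] = -7·4²·(3·6-4)/(6·100000) = -49/18750 m
Load 2 — applied couple M₀=12 kN·m at a=16/5 m (b=L-a=24/5):
  y_2 = M₀a(2x-a)/(2EI)  [x>a] = 12·(16/5)·(2·6-(16/5))/(2·100000) = 132/78125 m
Superposition: y = Σ y_i = -433/468750 m ≈ -0.000924 m

y(6) = -433/468750 m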